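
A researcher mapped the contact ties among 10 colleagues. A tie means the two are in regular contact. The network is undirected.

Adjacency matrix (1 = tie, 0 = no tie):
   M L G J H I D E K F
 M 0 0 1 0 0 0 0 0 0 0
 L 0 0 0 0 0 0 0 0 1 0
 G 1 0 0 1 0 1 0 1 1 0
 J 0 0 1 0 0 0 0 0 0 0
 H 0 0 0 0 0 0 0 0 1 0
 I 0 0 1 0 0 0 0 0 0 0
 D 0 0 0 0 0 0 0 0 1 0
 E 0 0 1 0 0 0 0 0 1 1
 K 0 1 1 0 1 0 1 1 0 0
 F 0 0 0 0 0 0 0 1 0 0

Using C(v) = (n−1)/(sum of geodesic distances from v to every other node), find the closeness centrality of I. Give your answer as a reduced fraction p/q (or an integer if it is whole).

3/7

Distances from I: D:3, E:2, F:3, G:1, H:3, J:2, K:2, L:3, M:2. Sum = 21.
n = 10, so closeness = 9/21 = 3/7.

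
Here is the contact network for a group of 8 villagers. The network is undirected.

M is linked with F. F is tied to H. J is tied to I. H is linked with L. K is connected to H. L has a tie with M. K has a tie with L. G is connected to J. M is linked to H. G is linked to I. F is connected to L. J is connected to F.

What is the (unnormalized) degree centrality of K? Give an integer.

2

K is directly tied to H and L. That is 2 neighbors, so the degree of K is 2.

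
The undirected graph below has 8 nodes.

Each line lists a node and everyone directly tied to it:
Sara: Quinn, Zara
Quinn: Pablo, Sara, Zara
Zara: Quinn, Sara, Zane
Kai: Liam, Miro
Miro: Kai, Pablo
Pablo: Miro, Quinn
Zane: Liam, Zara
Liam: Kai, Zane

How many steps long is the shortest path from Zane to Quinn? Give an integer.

2

One shortest route is Zane – Zara – Quinn, which uses 2 edges, and Zane and Quinn are not directly tied, so nothing shorter exists. So d(Zane,Quinn) = 2.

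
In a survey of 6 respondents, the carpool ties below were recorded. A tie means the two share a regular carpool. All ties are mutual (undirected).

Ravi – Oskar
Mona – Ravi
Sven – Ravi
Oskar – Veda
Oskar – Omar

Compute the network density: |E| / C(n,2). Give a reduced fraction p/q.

There are 5 edges and 6 nodes, so the maximum possible is C(6,2) = 15.
Density = 5/15 = 1/3.

1/3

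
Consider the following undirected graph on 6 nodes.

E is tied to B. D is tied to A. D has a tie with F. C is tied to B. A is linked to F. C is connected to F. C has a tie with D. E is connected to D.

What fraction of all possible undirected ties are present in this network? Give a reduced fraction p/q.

8/15

There are 8 edges and 6 nodes, so the maximum possible is C(6,2) = 15.
Density = 8/15.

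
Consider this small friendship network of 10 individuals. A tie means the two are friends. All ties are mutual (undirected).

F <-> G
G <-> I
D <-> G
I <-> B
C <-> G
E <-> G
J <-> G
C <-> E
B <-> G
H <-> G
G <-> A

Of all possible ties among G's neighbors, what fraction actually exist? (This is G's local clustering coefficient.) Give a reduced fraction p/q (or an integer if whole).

1/18

G's neighbors: A, B, C, D, E, F, H, I, and J (k = 9).
Possible neighbor pairs: C(9,2) = 36. Edges among them: B–I, C–E → e = 2.
Clustering(G) = 2/36 = 1/18.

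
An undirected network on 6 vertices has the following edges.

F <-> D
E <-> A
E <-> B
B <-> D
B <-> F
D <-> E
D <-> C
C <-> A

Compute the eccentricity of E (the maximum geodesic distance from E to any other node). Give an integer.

2

Distances from E: A:1, B:1, C:2, D:1, F:2.
The largest is 2 (to F and C), so the eccentricity of E is 2.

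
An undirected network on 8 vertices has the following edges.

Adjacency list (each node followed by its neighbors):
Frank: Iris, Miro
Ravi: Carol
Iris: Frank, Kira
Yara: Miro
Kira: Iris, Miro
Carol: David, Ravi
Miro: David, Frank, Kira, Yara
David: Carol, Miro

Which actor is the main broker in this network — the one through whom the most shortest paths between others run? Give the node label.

Unnormalized betweenness of each node: Carol:6, David:10, Frank:5/2, Iris:1/2, Kira:5/2, Miro:31/2, Ravi:0, Yara:0.
Miro has the largest value, 31/2, making it the main broker — the node through which the most shortest paths run.

Miro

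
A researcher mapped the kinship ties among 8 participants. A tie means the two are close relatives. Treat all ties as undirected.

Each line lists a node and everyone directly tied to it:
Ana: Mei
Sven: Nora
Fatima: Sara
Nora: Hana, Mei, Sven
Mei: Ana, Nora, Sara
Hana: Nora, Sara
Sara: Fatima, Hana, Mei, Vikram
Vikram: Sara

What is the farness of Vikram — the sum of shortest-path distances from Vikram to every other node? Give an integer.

17

Distances from Vikram: Ana:3, Fatima:2, Hana:2, Mei:2, Nora:3, Sara:1, Sven:4.
Sum = 3 + 2 + 2 + 2 + 3 + 1 + 4 = 17.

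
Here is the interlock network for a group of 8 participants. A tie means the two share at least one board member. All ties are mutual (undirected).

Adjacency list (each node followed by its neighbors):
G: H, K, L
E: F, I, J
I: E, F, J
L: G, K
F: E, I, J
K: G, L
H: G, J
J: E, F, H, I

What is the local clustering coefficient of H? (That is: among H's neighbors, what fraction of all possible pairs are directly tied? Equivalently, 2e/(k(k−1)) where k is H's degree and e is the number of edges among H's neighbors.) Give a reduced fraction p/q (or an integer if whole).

H's neighbors: G and J (k = 2).
Possible neighbor pairs: C(2,2) = 1. Edges among them: none → e = 0.
Clustering(H) = 0/1.

0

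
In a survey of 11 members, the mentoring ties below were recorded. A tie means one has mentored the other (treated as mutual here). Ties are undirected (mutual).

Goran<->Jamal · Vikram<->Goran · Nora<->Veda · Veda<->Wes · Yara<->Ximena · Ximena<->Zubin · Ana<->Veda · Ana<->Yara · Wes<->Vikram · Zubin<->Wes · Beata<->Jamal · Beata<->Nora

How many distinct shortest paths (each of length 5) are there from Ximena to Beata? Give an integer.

2

The shortest distance is 5. The length-5 paths are: Ximena–Zubin–Wes–Veda–Nora–Beata; Ximena–Yara–Ana–Veda–Nora–Beata.
That gives 2 distinct shortest paths.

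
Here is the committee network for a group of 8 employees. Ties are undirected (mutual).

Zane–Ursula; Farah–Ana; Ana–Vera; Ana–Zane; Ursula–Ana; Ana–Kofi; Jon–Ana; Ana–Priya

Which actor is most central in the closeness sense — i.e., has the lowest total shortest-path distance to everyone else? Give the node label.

Farness (sum of distances to all others) for each node — Ana:7, Farah:13, Jon:13, Kofi:13, Priya:13, Ursula:12, Vera:13, Zane:12.
The smallest farness is 7, for Ana, so Ana has the highest closeness.

Ana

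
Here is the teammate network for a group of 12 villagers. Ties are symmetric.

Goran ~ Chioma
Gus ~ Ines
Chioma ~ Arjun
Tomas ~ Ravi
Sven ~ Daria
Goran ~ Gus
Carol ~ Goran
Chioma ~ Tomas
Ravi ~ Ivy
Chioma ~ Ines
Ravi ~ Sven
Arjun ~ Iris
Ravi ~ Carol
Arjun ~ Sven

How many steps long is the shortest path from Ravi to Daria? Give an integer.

2

One shortest route is Ravi – Sven – Daria, which uses 2 edges, and Ravi and Daria are not directly tied, so nothing shorter exists. So d(Ravi,Daria) = 2.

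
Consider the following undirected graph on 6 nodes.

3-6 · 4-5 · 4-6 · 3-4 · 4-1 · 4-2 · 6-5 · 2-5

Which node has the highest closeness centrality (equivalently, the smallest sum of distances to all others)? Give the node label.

Farness (sum of distances to all others) for each node — 1:9, 2:8, 3:8, 4:5, 5:7, 6:7.
The smallest farness is 5, for 4, so 4 has the highest closeness.

4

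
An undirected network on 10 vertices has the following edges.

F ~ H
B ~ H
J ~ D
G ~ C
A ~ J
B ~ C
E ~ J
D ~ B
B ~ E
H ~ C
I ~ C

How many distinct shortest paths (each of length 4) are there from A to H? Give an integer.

The shortest distance is 4. The length-4 paths are: A–J–D–B–H; A–J–E–B–H.
That gives 2 distinct shortest paths.

2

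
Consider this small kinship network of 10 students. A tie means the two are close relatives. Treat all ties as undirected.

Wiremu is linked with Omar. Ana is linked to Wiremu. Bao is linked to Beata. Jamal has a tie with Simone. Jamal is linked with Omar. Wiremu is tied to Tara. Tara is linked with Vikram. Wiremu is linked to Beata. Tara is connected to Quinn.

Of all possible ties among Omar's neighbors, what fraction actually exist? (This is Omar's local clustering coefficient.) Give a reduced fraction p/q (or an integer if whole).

0

Omar's neighbors: Jamal and Wiremu (k = 2).
Possible neighbor pairs: C(2,2) = 1. Edges among them: none → e = 0.
Clustering(Omar) = 0/1.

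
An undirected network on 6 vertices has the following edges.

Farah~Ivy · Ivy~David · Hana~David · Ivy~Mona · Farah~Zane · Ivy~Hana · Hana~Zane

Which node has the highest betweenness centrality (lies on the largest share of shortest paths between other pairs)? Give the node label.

Unnormalized betweenness of each node: David:0, Farah:1, Hana:2, Ivy:11/2, Mona:0, Zane:1/2.
Ivy has the largest value, 11/2, making it the main broker — the node through which the most shortest paths run.

Ivy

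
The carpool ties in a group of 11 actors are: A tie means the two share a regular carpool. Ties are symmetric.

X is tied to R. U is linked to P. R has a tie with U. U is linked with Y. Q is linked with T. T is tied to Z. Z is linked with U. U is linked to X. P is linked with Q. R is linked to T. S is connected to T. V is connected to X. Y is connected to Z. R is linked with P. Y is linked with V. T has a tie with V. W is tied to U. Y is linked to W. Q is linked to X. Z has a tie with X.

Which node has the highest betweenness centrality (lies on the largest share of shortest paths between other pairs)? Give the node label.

T

Unnormalized betweenness of each node: P:3/2, Q:13/6, R:11/3, S:0, T:73/6, U:61/6, V:8/3, W:0, X:5, Y:7/2, Z:25/6.
T has the largest value, 73/6, making it the main broker — the node through which the most shortest paths run.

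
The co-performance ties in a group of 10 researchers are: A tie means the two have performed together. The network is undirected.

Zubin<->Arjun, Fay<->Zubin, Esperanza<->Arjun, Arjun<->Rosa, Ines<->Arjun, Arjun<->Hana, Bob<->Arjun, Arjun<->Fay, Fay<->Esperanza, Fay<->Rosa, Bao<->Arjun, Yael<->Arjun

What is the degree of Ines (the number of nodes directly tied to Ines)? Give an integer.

Ines is directly tied to Arjun. That is 1 neighbor, so the degree of Ines is 1.

1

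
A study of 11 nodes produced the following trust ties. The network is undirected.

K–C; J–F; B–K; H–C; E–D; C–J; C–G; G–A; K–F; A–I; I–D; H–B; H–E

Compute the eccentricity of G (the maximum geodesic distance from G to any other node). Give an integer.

3

Distances from G: A:1, B:3, C:1, D:3, E:3, F:3, H:2, I:2, J:2, K:2.
The largest is 3 (to D, F, E, and B), so the eccentricity of G is 3.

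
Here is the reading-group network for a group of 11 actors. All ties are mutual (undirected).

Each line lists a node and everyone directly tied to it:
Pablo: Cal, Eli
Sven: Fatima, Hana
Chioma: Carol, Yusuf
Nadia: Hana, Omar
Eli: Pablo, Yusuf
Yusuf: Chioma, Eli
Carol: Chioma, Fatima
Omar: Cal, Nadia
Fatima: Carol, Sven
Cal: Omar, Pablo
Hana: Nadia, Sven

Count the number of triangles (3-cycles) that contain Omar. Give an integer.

Omar's neighbors are Cal and Nadia, but none of them are tied to each other, so no triangle contains Omar.

0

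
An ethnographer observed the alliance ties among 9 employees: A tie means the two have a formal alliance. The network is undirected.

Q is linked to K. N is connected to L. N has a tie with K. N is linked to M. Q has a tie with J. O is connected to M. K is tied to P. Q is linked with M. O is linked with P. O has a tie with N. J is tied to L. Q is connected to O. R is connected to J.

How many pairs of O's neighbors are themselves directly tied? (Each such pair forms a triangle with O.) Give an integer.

O's neighbors: M, N, P, and Q.
Neighbor pairs that are themselves tied: O–M–N; O–M–Q. Each forms one triangle with O, for 2 in total.

2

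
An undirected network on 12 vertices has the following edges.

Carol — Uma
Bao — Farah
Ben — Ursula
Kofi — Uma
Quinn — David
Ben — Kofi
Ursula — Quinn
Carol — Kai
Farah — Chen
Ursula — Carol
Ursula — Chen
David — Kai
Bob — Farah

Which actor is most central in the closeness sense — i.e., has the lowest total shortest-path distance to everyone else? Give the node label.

Ursula

Farness (sum of distances to all others) for each node — Bao:40, Ben:27, Bob:40, Carol:24, Chen:24, David:33, Farah:30, Kai:31, Kofi:33, Quinn:27, Uma:31, Ursula:20.
The smallest farness is 20, for Ursula, so Ursula has the highest closeness.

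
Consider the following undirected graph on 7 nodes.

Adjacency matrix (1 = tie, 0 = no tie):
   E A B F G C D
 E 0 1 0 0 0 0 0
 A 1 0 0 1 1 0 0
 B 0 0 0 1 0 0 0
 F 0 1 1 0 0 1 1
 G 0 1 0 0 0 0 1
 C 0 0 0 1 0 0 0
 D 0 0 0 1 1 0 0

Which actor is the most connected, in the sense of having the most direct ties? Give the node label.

Degrees — A:3, B:1, C:1, D:2, E:1, F:4, G:2.
The maximum is 4, attained only by F.

F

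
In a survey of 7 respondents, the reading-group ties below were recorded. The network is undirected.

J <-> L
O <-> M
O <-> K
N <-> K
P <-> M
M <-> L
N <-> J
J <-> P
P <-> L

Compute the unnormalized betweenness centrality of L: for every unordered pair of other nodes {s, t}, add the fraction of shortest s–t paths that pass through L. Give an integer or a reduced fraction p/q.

7/6

Pairs whose geodesics pass through L — J–O: 1/3; J–M: 1/2; N–M: 1/3.
All other pairs contribute 0.
Summing the contributions gives betweenness(L) = 7/6.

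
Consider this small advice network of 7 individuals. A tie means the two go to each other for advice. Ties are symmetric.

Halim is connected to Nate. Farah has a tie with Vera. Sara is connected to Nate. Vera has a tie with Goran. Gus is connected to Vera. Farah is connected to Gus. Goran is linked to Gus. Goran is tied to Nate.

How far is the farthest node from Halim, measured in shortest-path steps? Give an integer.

Distances from Halim: Farah:4, Goran:2, Gus:3, Nate:1, Sara:2, Vera:3.
The largest is 4 (to Farah), so the eccentricity of Halim is 4.

4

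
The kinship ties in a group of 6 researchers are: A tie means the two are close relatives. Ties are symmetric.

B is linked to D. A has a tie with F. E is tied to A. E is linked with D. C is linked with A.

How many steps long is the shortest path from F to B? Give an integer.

One shortest route is F – A – E – D – B, which uses 4 edges, and at distance 3 from F we only reach {D}, which does not include B. So d(F,B) = 4.

4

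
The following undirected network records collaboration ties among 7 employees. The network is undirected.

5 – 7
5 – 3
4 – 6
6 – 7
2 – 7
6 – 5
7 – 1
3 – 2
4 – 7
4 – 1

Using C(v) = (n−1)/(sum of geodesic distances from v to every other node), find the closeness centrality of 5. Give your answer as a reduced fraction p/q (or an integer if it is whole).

Distances from 5: 1:2, 2:2, 3:1, 4:2, 6:1, 7:1. Sum = 9.
n = 7, so closeness = 6/9 = 2/3.

2/3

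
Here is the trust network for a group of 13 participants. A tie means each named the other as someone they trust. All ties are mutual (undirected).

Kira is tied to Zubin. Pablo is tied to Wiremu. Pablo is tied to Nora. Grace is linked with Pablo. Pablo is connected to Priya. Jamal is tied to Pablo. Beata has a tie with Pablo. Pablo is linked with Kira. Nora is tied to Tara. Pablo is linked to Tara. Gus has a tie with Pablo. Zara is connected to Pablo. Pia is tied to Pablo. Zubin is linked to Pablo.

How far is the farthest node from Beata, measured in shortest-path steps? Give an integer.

2

Distances from Beata: Grace:2, Gus:2, Jamal:2, Kira:2, Nora:2, Pablo:1, Pia:2, Priya:2, Tara:2, Wiremu:2, Zara:2, Zubin:2.
The largest is 2 (to Pia, Zubin, Kira, Tara, Jamal, Gus, Nora, Grace, Wiremu, Zara, and Priya), so the eccentricity of Beata is 2.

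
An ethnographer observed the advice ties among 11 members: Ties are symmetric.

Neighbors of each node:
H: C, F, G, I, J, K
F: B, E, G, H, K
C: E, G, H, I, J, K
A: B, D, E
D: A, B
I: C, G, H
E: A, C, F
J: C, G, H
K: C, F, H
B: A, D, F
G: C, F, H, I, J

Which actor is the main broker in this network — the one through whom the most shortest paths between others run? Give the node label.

Unnormalized betweenness of each node: A:101/30, B:41/6, C:53/6, D:0, E:469/60, F:217/15, G:69/20, H:287/60, I:0, J:0, K:9/20.
F has the largest value, 217/15, making it the main broker — the node through which the most shortest paths run.

F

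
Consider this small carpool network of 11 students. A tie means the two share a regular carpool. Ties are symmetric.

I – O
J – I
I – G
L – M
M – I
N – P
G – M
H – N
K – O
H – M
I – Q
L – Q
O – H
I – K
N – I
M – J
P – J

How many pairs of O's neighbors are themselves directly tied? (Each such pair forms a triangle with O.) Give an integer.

1

O's neighbors: H, I, and K.
Neighbor pairs that are themselves tied: O–I–K. Each forms one triangle with O, for 1 in total.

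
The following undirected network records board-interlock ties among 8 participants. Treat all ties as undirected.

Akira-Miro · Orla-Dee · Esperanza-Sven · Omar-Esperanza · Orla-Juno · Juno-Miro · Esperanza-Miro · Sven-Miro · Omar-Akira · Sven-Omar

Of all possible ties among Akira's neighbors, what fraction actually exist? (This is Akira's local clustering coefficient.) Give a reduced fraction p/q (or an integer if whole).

Akira's neighbors: Miro and Omar (k = 2).
Possible neighbor pairs: C(2,2) = 1. Edges among them: none → e = 0.
Clustering(Akira) = 0/1.

0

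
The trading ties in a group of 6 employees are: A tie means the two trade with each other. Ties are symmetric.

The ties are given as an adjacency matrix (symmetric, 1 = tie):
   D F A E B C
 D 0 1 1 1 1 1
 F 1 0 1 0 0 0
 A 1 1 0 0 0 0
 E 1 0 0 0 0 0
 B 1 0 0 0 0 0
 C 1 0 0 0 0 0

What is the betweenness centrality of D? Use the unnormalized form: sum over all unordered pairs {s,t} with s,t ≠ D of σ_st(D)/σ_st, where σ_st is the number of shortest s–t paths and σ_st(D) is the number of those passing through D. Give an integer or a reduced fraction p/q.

Pairs whose geodesics pass through D — F–E: 1; F–B: 1; F–C: 1; A–E: 1; A–B: 1; A–C: 1; E–B: 1; E–C: 1; B–C: 1.
All other pairs contribute 0.
Summing the contributions gives betweenness(D) = 9.

9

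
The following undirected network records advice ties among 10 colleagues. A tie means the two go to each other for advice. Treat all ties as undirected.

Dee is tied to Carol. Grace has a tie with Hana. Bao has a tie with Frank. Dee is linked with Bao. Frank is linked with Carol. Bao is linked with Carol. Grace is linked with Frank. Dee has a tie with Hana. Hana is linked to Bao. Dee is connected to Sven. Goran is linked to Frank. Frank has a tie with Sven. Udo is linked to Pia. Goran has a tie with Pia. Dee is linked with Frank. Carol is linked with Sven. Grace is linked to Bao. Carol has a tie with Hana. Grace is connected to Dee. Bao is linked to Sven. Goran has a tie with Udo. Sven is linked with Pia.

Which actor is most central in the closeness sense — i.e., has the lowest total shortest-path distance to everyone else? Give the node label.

Farness (sum of distances to all others) for each node — Bao:13, Carol:14, Dee:13, Frank:12, Goran:16, Grace:16, Hana:18, Pia:17, Sven:13, Udo:22.
The smallest farness is 12, for Frank, so Frank has the highest closeness.

Frank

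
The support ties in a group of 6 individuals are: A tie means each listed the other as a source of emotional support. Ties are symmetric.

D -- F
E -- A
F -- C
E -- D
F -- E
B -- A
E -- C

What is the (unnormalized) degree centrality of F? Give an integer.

F is directly tied to C, D, and E. That is 3 neighbors, so the degree of F is 3.

3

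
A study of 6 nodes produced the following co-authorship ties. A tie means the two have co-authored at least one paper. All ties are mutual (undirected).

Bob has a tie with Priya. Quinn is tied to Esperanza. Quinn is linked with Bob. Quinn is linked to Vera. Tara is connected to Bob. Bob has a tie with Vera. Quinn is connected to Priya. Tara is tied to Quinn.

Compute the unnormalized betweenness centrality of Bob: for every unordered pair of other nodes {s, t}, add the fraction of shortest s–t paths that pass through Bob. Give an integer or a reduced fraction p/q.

3/2

Pairs whose geodesics pass through Bob — Tara–Vera: 1/2; Tara–Priya: 1/2; Vera–Priya: 1/2.
All other pairs contribute 0.
Summing the contributions gives betweenness(Bob) = 3/2.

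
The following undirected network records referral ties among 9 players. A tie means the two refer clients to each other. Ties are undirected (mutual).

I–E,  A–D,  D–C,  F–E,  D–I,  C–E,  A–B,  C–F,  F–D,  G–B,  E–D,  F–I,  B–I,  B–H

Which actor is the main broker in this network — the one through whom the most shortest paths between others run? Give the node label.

Unnormalized betweenness of each node: A:9/4, B:27/2, C:0, D:16/3, E:13/12, F:13/12, G:0, H:0, I:39/4.
B has the largest value, 27/2, making it the main broker — the node through which the most shortest paths run.

B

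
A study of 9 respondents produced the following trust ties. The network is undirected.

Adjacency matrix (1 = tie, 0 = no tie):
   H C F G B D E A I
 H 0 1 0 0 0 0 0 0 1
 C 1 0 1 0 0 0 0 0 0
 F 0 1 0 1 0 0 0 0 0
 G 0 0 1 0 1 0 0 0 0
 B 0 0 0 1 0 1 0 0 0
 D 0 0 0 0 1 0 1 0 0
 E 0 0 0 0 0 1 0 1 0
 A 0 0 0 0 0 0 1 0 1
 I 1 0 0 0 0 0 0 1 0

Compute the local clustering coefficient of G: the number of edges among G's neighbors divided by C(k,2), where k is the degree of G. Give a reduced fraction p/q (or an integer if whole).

G's neighbors: B and F (k = 2).
Possible neighbor pairs: C(2,2) = 1. Edges among them: none → e = 0.
Clustering(G) = 0/1.

0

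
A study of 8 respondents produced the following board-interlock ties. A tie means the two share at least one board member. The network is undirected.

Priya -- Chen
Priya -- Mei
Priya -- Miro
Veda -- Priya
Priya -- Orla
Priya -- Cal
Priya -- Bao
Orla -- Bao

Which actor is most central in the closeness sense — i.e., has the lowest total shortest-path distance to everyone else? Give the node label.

Farness (sum of distances to all others) for each node — Bao:12, Cal:13, Chen:13, Mei:13, Miro:13, Orla:12, Priya:7, Veda:13.
The smallest farness is 7, for Priya, so Priya has the highest closeness.

Priya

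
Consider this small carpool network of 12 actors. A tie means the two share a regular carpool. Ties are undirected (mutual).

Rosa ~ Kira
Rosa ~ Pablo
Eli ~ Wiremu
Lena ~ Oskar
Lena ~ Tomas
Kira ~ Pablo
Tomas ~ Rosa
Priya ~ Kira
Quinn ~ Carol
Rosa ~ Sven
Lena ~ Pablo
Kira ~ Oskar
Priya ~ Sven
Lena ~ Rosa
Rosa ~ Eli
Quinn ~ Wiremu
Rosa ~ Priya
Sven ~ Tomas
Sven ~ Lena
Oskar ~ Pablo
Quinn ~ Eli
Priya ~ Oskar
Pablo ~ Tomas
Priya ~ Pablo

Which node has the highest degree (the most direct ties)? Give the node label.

Rosa

Degrees — Carol:1, Eli:3, Kira:4, Lena:5, Oskar:4, Pablo:6, Priya:5, Quinn:3, Rosa:7, Sven:4, Tomas:4, Wiremu:2.
The maximum is 7, attained only by Rosa.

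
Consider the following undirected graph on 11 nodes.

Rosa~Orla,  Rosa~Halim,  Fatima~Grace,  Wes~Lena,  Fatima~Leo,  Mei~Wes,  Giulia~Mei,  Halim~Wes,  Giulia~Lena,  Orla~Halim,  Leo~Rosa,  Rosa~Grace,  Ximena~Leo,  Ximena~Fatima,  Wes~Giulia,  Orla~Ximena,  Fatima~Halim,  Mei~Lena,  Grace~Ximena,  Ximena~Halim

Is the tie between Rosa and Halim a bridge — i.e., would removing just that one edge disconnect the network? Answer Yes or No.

Even without that edge, Rosa still reaches Halim via Rosa – Orla – Halim, so the network stays connected. Not a bridge.

No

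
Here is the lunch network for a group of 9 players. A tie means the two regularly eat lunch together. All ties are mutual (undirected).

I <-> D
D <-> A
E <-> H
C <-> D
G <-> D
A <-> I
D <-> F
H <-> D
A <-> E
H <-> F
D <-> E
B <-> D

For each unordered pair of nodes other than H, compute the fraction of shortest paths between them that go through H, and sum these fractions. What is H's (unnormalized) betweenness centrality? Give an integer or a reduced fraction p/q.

1/2

Pairs whose geodesics pass through H — F–E: 1/2.
All other pairs contribute 0.
Summing the contributions gives betweenness(H) = 1/2.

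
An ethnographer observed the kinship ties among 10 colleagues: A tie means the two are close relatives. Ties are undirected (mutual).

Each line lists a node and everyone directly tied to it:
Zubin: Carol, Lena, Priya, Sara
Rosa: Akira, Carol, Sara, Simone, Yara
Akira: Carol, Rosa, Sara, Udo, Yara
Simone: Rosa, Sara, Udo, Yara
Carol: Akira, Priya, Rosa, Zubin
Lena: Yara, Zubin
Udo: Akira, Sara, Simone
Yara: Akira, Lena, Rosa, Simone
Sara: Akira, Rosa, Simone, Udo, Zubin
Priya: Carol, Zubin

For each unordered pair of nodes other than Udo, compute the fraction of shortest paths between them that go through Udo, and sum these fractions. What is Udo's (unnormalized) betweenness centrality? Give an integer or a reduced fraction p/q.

Pairs whose geodesics pass through Udo — Simone–Akira: 1/4.
All other pairs contribute 0.
Summing the contributions gives betweenness(Udo) = 1/4.

1/4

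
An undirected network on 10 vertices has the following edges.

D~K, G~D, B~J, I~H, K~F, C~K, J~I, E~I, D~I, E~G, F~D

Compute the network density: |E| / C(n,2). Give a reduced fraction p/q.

There are 11 edges and 10 nodes, so the maximum possible is C(10,2) = 45.
Density = 11/45.

11/45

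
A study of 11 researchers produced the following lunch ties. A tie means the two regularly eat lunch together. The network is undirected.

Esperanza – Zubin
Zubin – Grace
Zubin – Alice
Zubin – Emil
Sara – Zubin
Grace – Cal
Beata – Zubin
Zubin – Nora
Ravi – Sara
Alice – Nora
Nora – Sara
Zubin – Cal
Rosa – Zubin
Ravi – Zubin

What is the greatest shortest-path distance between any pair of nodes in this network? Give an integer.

Eccentricity of each node (its greatest distance to any other): Alice:2, Beata:2, Cal:2, Emil:2, Esperanza:2, Grace:2, Nora:2, Ravi:2, Rosa:2, Sara:2, Zubin:1.
The maximum eccentricity is 2, realized for instance by the pair Alice–Cal via Alice – Zubin – Cal. So the diameter is 2.

2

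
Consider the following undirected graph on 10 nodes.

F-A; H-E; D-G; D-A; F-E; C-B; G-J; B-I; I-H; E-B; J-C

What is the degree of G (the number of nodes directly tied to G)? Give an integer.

G is directly tied to D and J. That is 2 neighbors, so the degree of G is 2.

2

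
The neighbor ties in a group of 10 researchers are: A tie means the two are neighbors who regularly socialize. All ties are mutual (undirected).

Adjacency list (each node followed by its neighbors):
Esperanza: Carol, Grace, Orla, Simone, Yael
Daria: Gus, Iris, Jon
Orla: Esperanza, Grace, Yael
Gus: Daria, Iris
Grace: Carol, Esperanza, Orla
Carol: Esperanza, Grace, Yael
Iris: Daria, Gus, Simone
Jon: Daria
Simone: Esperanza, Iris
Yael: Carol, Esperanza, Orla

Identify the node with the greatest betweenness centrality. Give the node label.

Esperanza

Unnormalized betweenness of each node: Carol:1/3, Daria:8, Esperanza:62/3, Grace:1/3, Gus:0, Iris:18, Jon:0, Orla:1/3, Simone:20, Yael:1/3.
Esperanza has the largest value, 62/3, making it the main broker — the node through which the most shortest paths run.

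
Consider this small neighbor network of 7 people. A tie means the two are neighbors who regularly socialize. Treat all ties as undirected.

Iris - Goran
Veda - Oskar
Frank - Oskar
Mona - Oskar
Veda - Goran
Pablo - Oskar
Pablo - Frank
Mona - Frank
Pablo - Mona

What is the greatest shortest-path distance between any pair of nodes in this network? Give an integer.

Eccentricity of each node (its greatest distance to any other): Frank:4, Goran:3, Iris:4, Mona:4, Oskar:3, Pablo:4, Veda:2.
The maximum eccentricity is 4, realized for instance by the pair Iris–Pablo via Iris – Goran – Veda – Oskar – Pablo. So the diameter is 4.

4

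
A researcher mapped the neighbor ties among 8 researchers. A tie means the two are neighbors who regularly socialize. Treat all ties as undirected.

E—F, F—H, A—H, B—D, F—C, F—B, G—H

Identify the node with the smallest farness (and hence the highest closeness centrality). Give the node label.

F

Farness (sum of distances to all others) for each node — A:18, B:14, C:16, D:20, E:16, F:10, G:18, H:12.
The smallest farness is 10, for F, so F has the highest closeness.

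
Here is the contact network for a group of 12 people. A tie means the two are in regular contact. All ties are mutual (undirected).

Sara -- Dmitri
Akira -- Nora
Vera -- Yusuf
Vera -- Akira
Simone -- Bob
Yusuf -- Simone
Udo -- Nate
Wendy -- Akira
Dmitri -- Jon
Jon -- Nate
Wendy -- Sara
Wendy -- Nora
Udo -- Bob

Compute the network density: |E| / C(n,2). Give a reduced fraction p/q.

13/66

There are 13 edges and 12 nodes, so the maximum possible is C(12,2) = 66.
Density = 13/66.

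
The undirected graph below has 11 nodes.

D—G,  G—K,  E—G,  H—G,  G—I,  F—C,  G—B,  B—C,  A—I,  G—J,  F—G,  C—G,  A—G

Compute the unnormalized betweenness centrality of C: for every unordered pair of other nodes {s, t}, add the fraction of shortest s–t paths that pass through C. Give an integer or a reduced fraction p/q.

Pairs whose geodesics pass through C — B–F: 1/2.
All other pairs contribute 0.
Summing the contributions gives betweenness(C) = 1/2.

1/2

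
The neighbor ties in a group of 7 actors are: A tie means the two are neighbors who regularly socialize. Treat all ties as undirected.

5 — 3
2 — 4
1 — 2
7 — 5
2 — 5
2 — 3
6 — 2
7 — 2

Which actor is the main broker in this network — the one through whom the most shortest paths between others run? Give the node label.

2

Unnormalized betweenness of each node: 1:0, 2:25/2, 3:0, 4:0, 5:1/2, 6:0, 7:0.
2 has the largest value, 25/2, making it the main broker — the node through which the most shortest paths run.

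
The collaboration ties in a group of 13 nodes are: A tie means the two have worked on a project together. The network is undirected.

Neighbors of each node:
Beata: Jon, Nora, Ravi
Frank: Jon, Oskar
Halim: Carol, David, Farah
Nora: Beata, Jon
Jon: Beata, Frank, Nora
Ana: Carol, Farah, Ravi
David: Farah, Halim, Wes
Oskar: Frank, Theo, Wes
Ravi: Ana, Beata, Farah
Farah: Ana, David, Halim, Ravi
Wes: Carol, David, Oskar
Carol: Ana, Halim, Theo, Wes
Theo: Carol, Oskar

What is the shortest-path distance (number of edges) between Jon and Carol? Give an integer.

4

One shortest route is Jon – Beata – Ravi – Ana – Carol, which uses 4 edges, and at distance 3 from Jon we only reach {Ana, Farah, Theo, Wes}, which does not include Carol. So d(Jon,Carol) = 4.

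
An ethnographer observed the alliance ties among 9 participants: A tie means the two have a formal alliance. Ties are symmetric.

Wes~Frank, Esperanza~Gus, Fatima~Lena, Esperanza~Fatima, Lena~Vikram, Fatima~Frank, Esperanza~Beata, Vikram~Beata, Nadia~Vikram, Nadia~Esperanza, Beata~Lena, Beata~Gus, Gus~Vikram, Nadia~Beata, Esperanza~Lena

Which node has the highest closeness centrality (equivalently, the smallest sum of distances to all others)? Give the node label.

Esperanza

Farness (sum of distances to all others) for each node — Beata:14, Esperanza:12, Fatima:13, Frank:18, Gus:16, Lena:13, Nadia:16, Vikram:15, Wes:25.
The smallest farness is 12, for Esperanza, so Esperanza has the highest closeness.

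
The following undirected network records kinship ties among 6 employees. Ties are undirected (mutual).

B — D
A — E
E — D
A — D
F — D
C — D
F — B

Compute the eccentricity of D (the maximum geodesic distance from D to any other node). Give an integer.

Distances from D: A:1, B:1, C:1, E:1, F:1.
The largest is 1 (to C, F, B, E, and A), so the eccentricity of D is 1.

1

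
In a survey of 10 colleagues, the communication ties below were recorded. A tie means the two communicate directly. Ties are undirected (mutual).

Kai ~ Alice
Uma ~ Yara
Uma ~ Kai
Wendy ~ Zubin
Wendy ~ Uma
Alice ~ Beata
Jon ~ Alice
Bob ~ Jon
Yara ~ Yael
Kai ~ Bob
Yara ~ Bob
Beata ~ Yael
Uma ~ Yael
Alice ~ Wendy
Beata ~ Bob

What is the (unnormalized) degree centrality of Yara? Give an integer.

3

Yara is directly tied to Bob, Uma, and Yael. That is 3 neighbors, so the degree of Yara is 3.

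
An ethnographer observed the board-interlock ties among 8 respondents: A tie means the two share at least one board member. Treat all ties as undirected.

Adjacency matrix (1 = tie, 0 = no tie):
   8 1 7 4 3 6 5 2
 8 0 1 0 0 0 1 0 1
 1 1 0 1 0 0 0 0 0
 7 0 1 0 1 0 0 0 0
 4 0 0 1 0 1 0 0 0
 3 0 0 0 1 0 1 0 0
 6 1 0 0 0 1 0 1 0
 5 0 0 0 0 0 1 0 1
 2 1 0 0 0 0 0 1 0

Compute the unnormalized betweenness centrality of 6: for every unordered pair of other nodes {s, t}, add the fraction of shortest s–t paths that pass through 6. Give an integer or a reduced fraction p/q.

Pairs whose geodesics pass through 6 — 8–4: 1/2; 8–3: 1; 8–5: 1/2; 1–3: 1/2; 1–5: 1/2; 7–5: 2/3; 4–5: 1; 4–2: 2/3; 3–5: 1; 3–2: 2/2.
All other pairs contribute 0.
Summing the contributions gives betweenness(6) = 22/3.

22/3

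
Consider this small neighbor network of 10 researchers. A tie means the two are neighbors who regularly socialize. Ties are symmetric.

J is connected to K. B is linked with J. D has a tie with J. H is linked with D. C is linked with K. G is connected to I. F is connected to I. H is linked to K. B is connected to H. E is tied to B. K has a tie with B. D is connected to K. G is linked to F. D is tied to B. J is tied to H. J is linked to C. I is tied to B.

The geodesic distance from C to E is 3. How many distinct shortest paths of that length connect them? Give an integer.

The shortest distance is 3. The length-3 paths are: C–J–B–E; C–K–B–E.
That gives 2 distinct shortest paths.

2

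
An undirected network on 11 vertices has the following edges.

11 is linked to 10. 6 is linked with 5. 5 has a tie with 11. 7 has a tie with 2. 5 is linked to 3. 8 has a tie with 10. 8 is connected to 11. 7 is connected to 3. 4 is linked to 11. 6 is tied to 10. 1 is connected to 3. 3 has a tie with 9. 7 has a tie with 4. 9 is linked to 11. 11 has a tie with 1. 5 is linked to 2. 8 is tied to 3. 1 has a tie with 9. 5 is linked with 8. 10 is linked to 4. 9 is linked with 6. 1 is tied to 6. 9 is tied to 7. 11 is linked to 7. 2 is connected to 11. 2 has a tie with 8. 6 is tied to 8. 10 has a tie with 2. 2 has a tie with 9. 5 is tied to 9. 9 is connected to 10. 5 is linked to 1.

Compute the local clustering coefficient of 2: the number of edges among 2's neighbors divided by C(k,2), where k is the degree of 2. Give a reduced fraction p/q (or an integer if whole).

2/3

2's neighbors: 5, 7, 8, 9, 10, and 11 (k = 6).
Possible neighbor pairs: C(6,2) = 15. Edges among them: 5–8, 5–9, 5–11, 7–9, 7–11, 8–10, 8–11, 9–10, 9–11, 10–11 → e = 10.
Clustering(2) = 10/15 = 2/3.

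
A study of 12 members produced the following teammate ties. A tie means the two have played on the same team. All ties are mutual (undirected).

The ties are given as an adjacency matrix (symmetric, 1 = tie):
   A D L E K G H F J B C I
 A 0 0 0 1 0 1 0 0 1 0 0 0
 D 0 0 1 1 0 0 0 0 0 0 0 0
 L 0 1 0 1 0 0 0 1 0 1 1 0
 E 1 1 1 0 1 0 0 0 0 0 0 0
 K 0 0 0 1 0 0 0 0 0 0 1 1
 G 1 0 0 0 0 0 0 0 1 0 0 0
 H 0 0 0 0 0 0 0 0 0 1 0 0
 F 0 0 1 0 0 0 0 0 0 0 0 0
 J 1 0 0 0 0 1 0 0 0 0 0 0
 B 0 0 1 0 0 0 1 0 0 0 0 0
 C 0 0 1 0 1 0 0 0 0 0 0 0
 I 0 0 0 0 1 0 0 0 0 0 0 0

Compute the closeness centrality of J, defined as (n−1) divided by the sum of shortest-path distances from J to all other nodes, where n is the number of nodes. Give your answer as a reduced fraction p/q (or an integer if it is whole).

Distances from J: A:1, B:4, C:4, D:3, E:2, F:4, G:1, H:5, I:4, K:3, L:3. Sum = 34.
n = 12, so closeness = 11/34.

11/34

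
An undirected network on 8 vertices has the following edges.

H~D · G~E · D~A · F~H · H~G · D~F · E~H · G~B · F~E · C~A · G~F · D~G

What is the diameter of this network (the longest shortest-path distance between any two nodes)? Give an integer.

Eccentricity of each node (its greatest distance to any other): A:3, B:4, C:4, D:2, E:4, F:3, G:3, H:3.
The maximum eccentricity is 4, realized for instance by the pair E–C via E – F – D – A – C. So the diameter is 4.

4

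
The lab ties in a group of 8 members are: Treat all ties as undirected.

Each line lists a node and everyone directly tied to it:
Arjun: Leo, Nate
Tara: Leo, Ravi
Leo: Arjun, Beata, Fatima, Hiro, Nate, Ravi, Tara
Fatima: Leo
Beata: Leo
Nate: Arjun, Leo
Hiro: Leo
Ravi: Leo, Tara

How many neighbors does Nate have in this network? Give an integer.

2

Nate is directly tied to Arjun and Leo. That is 2 neighbors, so the degree of Nate is 2.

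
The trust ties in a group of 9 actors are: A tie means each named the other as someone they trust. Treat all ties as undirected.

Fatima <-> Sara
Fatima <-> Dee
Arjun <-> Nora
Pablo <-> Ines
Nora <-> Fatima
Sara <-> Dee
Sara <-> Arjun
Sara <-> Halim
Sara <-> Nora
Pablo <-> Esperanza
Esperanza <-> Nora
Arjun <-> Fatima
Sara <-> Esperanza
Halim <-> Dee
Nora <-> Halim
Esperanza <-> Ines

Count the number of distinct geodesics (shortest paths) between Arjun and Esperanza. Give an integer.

2

The shortest distance is 2. The length-2 paths are: Arjun–Sara–Esperanza; Arjun–Nora–Esperanza.
That gives 2 distinct shortest paths.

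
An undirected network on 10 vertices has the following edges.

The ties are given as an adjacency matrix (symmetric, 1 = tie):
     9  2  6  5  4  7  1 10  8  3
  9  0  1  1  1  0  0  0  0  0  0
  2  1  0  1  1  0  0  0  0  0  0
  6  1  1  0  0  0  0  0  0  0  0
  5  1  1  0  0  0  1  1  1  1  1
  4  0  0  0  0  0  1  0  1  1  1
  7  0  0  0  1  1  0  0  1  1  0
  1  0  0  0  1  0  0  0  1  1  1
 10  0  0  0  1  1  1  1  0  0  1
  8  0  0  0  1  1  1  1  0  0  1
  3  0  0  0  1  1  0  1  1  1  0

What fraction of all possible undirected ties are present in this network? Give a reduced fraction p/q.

7/15

There are 21 edges and 10 nodes, so the maximum possible is C(10,2) = 45.
Density = 21/45 = 7/15.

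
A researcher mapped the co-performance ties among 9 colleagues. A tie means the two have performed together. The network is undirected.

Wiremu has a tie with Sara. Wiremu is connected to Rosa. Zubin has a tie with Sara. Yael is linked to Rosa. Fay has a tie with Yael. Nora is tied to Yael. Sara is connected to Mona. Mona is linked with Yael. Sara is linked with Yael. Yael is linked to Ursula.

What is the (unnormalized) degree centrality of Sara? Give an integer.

Sara is directly tied to Mona, Wiremu, Yael, and Zubin. That is 4 neighbors, so the degree of Sara is 4.

4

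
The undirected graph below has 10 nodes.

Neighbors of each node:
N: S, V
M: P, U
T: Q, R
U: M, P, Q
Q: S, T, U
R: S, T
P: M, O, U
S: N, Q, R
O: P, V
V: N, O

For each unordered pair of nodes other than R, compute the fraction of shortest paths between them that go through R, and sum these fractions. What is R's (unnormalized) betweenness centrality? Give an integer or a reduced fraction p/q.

Pairs whose geodesics pass through R — V–T: 1/2; N–T: 1/2; S–T: 1/2.
All other pairs contribute 0.
Summing the contributions gives betweenness(R) = 3/2.

3/2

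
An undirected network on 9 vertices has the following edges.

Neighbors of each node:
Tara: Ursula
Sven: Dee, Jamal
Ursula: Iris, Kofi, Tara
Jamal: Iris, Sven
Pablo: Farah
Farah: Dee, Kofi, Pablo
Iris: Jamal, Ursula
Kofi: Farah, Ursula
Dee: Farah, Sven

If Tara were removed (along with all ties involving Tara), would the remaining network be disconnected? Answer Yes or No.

No

Even without Tara, every remaining node can still reach every other (the residual graph is connected), so Tara is not a cut vertex.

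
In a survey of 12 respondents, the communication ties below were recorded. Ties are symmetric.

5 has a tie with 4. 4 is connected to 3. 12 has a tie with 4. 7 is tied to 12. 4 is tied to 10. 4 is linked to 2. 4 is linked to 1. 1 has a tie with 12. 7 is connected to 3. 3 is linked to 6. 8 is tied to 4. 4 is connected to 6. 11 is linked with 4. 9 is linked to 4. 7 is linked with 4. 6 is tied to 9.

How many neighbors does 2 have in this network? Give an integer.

2 is directly tied to 4. That is 1 neighbor, so the degree of 2 is 1.

1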